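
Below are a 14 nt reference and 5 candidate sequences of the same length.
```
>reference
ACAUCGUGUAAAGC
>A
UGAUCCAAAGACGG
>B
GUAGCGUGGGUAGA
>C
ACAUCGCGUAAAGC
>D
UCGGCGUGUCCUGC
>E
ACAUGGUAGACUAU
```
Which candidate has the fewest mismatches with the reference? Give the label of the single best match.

A differs at 9 bases; B differs at 7 bases; C differs at 1 base; D differs at 6 bases; E differs at 7 bases. The closest is C.

C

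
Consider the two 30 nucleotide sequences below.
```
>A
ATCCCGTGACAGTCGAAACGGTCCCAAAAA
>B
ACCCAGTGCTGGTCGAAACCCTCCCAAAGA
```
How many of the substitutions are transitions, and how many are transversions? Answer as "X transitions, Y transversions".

Transitions (purine↔purine or pyrimidine↔pyrimidine): 2 T→C, 10 C→T, 11 A→G, 29 A→G.
Transversions (purine↔pyrimidine): 5 C→A, 9 A→C, 20 G→C, 21 G→C.

4 transitions, 4 transversions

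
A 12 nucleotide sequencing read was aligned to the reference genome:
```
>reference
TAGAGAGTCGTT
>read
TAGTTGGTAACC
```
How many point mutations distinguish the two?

7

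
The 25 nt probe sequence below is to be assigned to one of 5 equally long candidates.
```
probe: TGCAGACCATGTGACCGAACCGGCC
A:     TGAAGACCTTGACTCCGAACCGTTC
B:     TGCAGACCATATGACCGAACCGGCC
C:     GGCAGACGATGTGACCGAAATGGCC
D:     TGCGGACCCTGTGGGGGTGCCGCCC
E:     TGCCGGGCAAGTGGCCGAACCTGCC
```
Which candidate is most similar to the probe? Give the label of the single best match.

Hamming distances to probe — A: 7; B: 1; C: 4; D: 8; E: 6.
Smallest is B with 1 mismatch.

B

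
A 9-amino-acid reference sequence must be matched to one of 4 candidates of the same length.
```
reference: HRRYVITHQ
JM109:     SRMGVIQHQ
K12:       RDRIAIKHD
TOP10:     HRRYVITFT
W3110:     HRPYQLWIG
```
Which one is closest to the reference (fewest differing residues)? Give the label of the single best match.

Hamming distances to reference — JM109: 4; K12: 6; TOP10: 2; W3110: 6.
Smallest is TOP10 with 2 mismatches.

TOP10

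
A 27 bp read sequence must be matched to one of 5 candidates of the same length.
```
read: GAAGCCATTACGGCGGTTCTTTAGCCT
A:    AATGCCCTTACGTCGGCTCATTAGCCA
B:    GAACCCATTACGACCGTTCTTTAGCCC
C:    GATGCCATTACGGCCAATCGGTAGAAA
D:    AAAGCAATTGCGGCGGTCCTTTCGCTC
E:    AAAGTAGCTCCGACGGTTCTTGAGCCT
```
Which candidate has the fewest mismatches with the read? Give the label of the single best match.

B

Hamming distances to read — A: 7; B: 4; C: 9; D: 7; E: 8.
Smallest is B with 4 mismatches.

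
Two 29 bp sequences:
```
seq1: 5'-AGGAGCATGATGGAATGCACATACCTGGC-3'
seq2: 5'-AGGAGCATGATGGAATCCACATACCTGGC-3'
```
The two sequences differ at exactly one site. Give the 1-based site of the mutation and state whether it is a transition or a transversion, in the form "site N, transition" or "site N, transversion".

site 17, transversion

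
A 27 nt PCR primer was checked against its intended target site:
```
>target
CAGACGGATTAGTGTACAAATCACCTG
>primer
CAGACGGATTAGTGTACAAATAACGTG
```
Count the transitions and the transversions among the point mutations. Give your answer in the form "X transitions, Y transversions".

Mismatches (1-based):
site 22: C→A (pyrimidine→purine, transversion)
site 25: C→G (pyrimidine→purine, transversion)

0 transitions, 2 transversions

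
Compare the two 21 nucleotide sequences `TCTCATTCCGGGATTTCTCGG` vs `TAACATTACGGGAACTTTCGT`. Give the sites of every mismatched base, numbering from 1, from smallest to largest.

Differences at site 2 (C→A), site 3 (T→A), site 8 (C→A), site 14 (T→A), site 15 (T→C), site 17 (C→T), site 21 (G→T).

2, 3, 8, 14, 15, 17, 21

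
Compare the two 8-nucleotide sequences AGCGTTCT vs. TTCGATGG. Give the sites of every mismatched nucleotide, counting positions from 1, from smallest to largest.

Differences at site 1 (A→T), site 2 (G→T), site 5 (T→A), site 7 (C→G), site 8 (T→G).

1, 2, 5, 7, 8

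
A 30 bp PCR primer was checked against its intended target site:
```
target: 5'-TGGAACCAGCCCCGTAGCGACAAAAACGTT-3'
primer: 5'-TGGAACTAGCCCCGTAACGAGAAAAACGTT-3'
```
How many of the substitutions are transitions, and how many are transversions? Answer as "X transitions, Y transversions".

2 transitions, 1 transversion

Transitions (purine↔purine or pyrimidine↔pyrimidine): 7 C→T, 17 G→A.
Transversions (purine↔pyrimidine): 21 C→G.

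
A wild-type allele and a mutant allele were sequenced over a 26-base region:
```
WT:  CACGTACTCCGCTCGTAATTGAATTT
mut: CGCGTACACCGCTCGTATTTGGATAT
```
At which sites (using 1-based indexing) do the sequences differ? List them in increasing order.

2, 8, 18, 22, 25

Scanning 1-based: 2: A/G; 8: T/A; 18: A/T; 22: A/G; 25: T/A.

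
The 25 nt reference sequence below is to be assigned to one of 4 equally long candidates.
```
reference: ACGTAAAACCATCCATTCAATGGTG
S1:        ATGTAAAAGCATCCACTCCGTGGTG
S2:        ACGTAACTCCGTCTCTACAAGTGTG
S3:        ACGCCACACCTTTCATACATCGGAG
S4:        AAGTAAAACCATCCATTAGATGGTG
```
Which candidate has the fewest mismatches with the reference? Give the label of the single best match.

S1 differs at 5 positions; S2 differs at 8 positions; S3 differs at 9 positions; S4 differs at 3 positions. The closest is S4.

S4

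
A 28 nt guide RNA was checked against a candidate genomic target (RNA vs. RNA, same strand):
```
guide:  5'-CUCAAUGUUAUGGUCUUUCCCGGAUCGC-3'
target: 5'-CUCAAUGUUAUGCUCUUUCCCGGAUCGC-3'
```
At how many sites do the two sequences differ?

1

Mismatches (1-based): site 13: G→C.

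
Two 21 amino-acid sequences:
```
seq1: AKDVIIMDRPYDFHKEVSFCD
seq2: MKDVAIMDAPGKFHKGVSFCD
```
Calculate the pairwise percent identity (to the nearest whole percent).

6 positions differ (1, 5, 9, 11, 12, 16), so 15 of 21 match: 15/21 = 71.43%.

71%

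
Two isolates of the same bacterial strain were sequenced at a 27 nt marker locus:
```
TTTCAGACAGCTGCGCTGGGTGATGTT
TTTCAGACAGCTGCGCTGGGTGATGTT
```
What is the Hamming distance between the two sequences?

0

No positions differ; the sequences are identical.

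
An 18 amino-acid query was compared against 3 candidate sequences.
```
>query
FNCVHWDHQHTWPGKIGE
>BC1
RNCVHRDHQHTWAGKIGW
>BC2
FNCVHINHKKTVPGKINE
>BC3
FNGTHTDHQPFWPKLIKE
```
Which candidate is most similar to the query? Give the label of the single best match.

BC1

Hamming distances to query — BC1: 4; BC2: 6; BC3: 8.
Smallest is BC1 with 4 mismatches.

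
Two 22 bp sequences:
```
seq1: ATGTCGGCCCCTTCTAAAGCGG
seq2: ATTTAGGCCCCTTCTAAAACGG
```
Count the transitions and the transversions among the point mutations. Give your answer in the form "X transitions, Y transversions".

Mismatches (1-based):
position 3: G→T (purine→pyrimidine, transversion)
position 5: C→A (pyrimidine→purine, transversion)
position 19: G→A (purine→purine, transition)

1 transition, 2 transversions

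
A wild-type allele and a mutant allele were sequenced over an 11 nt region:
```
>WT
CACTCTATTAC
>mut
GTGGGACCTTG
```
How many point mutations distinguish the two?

10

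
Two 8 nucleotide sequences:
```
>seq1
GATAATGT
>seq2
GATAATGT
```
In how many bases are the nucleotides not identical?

0

The two sequences are identical at every position.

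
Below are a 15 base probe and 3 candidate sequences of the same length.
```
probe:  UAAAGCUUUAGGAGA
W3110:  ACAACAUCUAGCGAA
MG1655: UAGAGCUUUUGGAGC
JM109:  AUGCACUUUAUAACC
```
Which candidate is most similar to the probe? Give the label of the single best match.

Hamming distances to probe — W3110: 8; MG1655: 3; JM109: 9.
Smallest is MG1655 with 3 mismatches.

MG1655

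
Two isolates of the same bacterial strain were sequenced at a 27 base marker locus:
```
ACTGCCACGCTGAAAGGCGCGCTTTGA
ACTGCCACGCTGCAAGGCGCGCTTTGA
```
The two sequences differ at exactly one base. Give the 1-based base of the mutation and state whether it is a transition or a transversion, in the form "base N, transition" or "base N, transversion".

base 13, transversion

The sequences differ only at base 13: A→C (purine→pyrimidine), a transversion.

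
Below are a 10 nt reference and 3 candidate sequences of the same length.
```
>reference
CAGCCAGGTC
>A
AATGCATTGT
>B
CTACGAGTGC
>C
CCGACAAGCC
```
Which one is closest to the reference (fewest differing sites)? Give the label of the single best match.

C

Hamming distances to reference — A: 7; B: 5; C: 4.
Smallest is C with 4 mismatches.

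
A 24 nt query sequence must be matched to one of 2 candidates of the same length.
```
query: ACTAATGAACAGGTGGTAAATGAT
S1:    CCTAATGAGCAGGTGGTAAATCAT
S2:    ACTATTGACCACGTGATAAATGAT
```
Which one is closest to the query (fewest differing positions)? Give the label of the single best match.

S1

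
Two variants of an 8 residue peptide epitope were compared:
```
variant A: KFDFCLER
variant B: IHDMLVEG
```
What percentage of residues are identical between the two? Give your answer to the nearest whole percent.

6 positions differ (1, 2, 4, 5, 6, 8), so 2 of 8 match: 2/8 = 25%.

25%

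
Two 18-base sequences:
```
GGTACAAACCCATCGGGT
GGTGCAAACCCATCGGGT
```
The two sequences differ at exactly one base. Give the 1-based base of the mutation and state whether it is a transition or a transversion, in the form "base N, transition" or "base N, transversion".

The sequences differ only at base 4: A→G (purine→purine), a transition.

base 4, transition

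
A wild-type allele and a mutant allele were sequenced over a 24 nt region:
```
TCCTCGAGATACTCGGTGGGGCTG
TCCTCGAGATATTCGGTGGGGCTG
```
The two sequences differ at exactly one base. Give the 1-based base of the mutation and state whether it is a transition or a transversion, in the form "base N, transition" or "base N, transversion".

The sequences differ only at base 12: C→T (pyrimidine→pyrimidine), a transition.

base 12, transition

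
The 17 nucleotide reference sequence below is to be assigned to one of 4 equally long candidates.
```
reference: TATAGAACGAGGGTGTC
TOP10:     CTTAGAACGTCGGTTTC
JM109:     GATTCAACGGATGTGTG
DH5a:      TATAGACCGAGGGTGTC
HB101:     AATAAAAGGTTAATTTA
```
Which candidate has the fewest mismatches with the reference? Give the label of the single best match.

DH5a

Hamming distances to reference — TOP10: 5; JM109: 7; DH5a: 1; HB101: 9.
Smallest is DH5a with 1 mismatch.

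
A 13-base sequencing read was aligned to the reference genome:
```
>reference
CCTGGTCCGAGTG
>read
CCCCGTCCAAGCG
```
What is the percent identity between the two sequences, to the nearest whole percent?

69%

Mismatches at positions 3, 4, 9, 12 (1-based): 4 of 13.
Identical positions: 9/13 = 69.23% → 69%.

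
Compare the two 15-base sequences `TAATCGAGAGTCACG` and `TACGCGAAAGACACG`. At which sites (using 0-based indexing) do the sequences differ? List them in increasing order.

Differences at site 2 (A→C), site 3 (T→G), site 7 (G→A), site 10 (T→A).

2, 3, 7, 10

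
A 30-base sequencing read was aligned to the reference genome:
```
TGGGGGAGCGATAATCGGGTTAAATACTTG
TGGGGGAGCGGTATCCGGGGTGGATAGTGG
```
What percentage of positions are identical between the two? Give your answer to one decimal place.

8 positions differ (11, 14, 15, 20, 22, 23, 27, 29), so 22 of 30 match: 22/30 = 73.33%.

73.3%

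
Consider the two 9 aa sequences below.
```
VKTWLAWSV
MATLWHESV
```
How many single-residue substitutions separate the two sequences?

6

The sequences differ at positions 1, 2, 4, 5, 6, 7 (1-based) — 6 in total.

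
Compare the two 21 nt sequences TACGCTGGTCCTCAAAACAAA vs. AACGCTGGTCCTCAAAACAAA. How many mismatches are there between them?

1

Comparing position by position, 1 position differs: 1 (T/A).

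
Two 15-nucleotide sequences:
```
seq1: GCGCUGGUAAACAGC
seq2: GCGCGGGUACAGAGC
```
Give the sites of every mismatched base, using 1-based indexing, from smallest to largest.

Scanning 1-based: 5: U/G; 10: A/C; 12: C/G.

5, 10, 12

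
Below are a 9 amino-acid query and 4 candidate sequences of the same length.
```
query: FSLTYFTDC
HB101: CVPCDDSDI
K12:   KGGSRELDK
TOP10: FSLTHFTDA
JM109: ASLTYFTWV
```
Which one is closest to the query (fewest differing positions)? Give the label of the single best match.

Hamming distances to query — HB101: 8; K12: 8; TOP10: 2; JM109: 3.
Smallest is TOP10 with 2 mismatches.

TOP10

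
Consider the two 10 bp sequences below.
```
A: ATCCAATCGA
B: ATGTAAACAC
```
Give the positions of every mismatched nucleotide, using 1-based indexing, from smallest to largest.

Differences at position 3 (C→G), position 4 (C→T), position 7 (T→A), position 9 (G→A), position 10 (A→C).

3, 4, 7, 9, 10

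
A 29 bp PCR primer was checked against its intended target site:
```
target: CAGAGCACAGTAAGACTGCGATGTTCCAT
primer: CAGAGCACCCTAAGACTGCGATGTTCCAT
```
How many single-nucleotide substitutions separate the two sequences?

2

Mismatches (1-based): base 9: A→C; base 10: G→C.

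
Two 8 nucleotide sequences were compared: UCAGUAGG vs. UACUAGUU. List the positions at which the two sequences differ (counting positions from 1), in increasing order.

Differences at position 2 (C→A), position 3 (A→C), position 4 (G→U), position 5 (U→A), position 6 (A→G), position 7 (G→U), position 8 (G→U).

2, 3, 4, 5, 6, 7, 8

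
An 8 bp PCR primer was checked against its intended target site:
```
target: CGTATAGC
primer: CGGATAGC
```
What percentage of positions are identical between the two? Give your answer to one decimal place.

1 position differs (3), so 7 of 8 match: 7/8 = 87.5%.

87.5%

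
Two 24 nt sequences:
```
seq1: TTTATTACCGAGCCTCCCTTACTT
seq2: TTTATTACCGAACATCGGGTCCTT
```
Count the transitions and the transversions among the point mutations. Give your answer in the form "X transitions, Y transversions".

Transitions (purine↔purine or pyrimidine↔pyrimidine): 12 G→A.
Transversions (purine↔pyrimidine): 14 C→A, 17 C→G, 18 C→G, 19 T→G, 21 A→C.

1 transition, 5 transversions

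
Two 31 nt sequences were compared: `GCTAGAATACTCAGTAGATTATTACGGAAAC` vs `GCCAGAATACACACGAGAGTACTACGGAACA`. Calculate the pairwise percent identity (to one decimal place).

74.2%

8 positions differ (3, 11, 14, 15, 19, 22, 30, 31), so 23 of 31 match: 23/31 = 74.19%.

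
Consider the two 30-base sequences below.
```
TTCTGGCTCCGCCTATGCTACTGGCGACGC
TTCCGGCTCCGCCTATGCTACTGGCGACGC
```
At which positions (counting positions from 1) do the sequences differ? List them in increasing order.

4

Scanning 1-based: 4: T/C.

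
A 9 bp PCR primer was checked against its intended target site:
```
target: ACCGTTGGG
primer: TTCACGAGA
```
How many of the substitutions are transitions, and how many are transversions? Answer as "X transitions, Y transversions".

5 transitions, 2 transversions

Mismatches (1-based):
position 1: A→T (purine→pyrimidine, transversion)
position 2: C→T (pyrimidine→pyrimidine, transition)
position 4: G→A (purine→purine, transition)
position 5: T→C (pyrimidine→pyrimidine, transition)
position 6: T→G (pyrimidine→purine, transversion)
position 7: G→A (purine→purine, transition)
position 9: G→A (purine→purine, transition)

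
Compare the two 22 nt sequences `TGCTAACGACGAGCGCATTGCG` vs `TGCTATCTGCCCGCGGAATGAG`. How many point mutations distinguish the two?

Comparing position by position, 8 positions differ: 6 (A/T), 8 (G/T), 9 (A/G), 11 (G/C), 12 (A/C), 16 (C/G), 18 (T/A), 21 (C/A).

8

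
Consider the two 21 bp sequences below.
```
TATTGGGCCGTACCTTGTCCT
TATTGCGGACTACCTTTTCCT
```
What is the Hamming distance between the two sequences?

Comparing position by position, 5 bases differ: 6 (G/C), 8 (C/G), 9 (C/A), 10 (G/C), 17 (G/T).

5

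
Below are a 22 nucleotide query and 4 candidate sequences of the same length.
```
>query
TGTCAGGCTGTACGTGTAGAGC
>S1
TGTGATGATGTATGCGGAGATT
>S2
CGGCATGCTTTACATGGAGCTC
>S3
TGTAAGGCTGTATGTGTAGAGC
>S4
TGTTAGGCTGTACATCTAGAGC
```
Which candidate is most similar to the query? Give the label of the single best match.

S3

Hamming distances to query — S1: 8; S2: 8; S3: 2; S4: 3.
Smallest is S3 with 2 mismatches.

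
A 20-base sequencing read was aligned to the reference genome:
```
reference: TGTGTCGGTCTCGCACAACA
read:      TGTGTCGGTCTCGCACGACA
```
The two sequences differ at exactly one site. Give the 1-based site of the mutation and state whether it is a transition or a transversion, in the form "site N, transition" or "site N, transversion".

site 17, transition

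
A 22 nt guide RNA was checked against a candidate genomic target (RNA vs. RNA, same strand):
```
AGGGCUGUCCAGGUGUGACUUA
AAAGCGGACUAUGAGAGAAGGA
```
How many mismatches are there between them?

The sequences differ at sites 2, 3, 6, 8, 10, 12, 14, 16, 19, 20, 21 (1-based) — 11 in total.

11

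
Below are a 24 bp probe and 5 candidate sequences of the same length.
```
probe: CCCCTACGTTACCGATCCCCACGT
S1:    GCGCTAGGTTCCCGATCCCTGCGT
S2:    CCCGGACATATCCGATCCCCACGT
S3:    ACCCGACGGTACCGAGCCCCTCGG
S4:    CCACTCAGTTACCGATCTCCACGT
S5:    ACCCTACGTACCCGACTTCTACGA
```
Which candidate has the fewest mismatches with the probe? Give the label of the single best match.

S4

S1 differs at 6 bases; S2 differs at 5 bases; S3 differs at 6 bases; S4 differs at 4 bases; S5 differs at 8 bases. The closest is S4.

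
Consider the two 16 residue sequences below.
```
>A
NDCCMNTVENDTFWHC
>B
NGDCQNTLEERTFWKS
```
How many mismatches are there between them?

8

Comparing position by position, 8 residues differ: 2 (D/G), 3 (C/D), 5 (M/Q), 8 (V/L), 10 (N/E), 11 (D/R), 15 (H/K), 16 (C/S).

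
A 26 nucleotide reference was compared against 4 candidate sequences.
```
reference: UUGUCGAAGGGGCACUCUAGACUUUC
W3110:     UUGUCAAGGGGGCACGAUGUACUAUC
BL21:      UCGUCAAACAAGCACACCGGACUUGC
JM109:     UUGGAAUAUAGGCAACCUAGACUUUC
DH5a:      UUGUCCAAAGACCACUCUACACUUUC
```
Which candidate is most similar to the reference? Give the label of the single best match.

DH5a

Hamming distances to reference — W3110: 7; BL21: 9; JM109: 8; DH5a: 5.
Smallest is DH5a with 5 mismatches.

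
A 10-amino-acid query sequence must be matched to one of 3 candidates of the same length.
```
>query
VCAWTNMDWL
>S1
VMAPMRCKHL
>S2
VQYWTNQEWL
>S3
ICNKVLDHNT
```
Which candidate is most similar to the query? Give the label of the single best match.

S2

Hamming distances to query — S1: 7; S2: 4; S3: 9.
Smallest is S2 with 4 mismatches.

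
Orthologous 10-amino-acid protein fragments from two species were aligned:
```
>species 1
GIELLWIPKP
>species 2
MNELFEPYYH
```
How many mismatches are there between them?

8

Comparing position by position, 8 residues differ: 1 (G/M), 2 (I/N), 5 (L/F), 6 (W/E), 7 (I/P), 8 (P/Y), 9 (K/Y), 10 (P/H).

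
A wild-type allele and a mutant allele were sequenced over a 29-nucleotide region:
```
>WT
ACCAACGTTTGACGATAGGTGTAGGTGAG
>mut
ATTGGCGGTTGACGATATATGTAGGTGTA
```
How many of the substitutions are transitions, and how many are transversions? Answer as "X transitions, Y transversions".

Mismatches (1-based):
base 2: C→T (pyrimidine→pyrimidine, transition)
base 3: C→T (pyrimidine→pyrimidine, transition)
base 4: A→G (purine→purine, transition)
base 5: A→G (purine→purine, transition)
base 8: T→G (pyrimidine→purine, transversion)
base 18: G→T (purine→pyrimidine, transversion)
base 19: G→A (purine→purine, transition)
base 28: A→T (purine→pyrimidine, transversion)
base 29: G→A (purine→purine, transition)

6 transitions, 3 transversions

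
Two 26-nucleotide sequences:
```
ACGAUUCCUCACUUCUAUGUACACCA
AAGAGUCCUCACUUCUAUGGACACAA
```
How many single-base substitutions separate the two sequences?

Comparing position by position, 4 positions differ: 2 (C/A), 5 (U/G), 20 (U/G), 25 (C/A).

4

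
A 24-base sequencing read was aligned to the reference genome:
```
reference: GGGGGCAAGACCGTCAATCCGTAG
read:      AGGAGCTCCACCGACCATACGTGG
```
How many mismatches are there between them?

9

Comparing position by position, 9 positions differ: 1 (G/A), 4 (G/A), 7 (A/T), 8 (A/C), 9 (G/C), 14 (T/A), 16 (A/C), 19 (C/A), 23 (A/G).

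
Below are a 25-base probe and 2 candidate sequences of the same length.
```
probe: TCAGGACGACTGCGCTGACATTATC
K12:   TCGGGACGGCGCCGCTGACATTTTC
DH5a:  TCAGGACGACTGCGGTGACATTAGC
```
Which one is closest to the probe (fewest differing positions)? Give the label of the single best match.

K12 differs at 5 positions; DH5a differs at 2 positions. The closest is DH5a.

DH5a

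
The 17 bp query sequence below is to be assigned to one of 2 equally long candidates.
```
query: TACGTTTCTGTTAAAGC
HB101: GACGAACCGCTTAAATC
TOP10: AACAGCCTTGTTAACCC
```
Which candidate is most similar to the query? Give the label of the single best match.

Hamming distances to query — HB101: 7; TOP10: 8.
Smallest is HB101 with 7 mismatches.

HB101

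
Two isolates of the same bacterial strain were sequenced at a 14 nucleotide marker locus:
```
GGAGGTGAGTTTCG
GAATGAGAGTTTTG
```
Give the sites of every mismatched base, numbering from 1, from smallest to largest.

Differences at site 2 (G→A), site 4 (G→T), site 6 (T→A), site 13 (C→T).

2, 4, 6, 13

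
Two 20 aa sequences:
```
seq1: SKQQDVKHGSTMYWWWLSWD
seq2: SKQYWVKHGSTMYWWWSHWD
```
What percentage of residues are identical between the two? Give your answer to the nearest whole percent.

80%

4 positions differ (4, 5, 17, 18), so 16 of 20 match: 16/20 = 80%.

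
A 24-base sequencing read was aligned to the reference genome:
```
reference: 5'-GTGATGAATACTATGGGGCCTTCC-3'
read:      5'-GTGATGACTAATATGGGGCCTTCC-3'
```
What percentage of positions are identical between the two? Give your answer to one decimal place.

91.7%

Mismatches at positions 8, 11 (1-based): 2 of 24.
Identical positions: 22/24 = 91.67% → 91.7%.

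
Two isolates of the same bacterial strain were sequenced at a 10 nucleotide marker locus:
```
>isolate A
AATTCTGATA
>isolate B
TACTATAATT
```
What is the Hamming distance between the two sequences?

5

Comparing position by position, 5 positions differ: 1 (A/T), 3 (T/C), 5 (C/A), 7 (G/A), 10 (A/T).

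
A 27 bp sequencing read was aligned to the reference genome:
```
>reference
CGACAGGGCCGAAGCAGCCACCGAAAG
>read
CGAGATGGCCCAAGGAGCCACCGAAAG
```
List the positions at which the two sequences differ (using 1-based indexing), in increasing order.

Differences at position 4 (C→G), position 6 (G→T), position 11 (G→C), position 15 (C→G).

4, 6, 11, 15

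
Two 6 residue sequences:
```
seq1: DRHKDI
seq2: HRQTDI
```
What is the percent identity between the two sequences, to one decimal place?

3 positions differ (1, 3, 4), so 3 of 6 match: 3/6 = 50%.

50.0%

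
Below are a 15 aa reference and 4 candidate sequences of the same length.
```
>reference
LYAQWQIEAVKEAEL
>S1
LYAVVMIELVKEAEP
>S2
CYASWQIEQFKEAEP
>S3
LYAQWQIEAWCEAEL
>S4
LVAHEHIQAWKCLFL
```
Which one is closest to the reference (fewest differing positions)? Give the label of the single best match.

S1 differs at 5 positions; S2 differs at 5 positions; S3 differs at 2 positions; S4 differs at 9 positions. The closest is S3.

S3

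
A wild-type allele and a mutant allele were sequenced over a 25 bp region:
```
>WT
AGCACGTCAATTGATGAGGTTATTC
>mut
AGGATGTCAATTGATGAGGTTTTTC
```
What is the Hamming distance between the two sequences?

3

Comparing position by position, 3 bases differ: 3 (C/G), 5 (C/T), 22 (A/T).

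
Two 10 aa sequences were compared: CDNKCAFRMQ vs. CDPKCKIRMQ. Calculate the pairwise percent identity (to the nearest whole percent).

Mismatches at positions 3, 6, 7 (1-based): 3 of 10.
Identical positions: 7/10 = 70% → 70%.

70%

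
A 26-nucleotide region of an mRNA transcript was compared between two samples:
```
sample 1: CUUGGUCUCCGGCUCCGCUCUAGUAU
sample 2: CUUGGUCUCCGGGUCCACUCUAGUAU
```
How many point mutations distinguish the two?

Comparing position by position, 2 positions differ: 13 (C/G), 17 (G/A).

2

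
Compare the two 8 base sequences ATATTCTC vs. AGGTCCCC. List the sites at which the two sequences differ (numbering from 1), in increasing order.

Differences at site 2 (T→G), site 3 (A→G), site 5 (T→C), site 7 (T→C).

2, 3, 5, 7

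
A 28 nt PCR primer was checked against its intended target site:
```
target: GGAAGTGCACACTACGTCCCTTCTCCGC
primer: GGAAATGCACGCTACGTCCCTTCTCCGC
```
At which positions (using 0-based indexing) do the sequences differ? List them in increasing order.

4, 10

Differences at position 4 (G→A), position 10 (A→G).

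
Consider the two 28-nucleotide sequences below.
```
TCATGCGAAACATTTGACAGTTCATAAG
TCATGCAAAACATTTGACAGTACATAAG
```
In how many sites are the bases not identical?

2

Mismatches (1-based): site 7: G→A; site 22: T→A.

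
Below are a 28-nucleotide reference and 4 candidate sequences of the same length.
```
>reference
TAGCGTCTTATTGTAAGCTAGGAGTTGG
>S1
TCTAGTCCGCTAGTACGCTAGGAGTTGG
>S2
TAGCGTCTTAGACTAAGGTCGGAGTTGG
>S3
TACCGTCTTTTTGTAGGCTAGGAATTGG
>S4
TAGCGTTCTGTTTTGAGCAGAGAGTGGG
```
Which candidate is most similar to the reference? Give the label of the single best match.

S1 differs at 8 sites; S2 differs at 5 sites; S3 differs at 4 sites; S4 differs at 9 sites. The closest is S3.

S3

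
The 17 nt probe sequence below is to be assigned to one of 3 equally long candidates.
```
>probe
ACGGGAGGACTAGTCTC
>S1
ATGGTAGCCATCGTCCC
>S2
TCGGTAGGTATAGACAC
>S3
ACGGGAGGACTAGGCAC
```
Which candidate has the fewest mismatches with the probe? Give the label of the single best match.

Hamming distances to probe — S1: 7; S2: 6; S3: 2.
Smallest is S3 with 2 mismatches.

S3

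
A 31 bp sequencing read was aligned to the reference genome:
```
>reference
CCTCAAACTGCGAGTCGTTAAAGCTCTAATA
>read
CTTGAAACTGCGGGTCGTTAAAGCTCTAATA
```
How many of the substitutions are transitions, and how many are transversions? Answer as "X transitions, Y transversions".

Transitions (purine↔purine or pyrimidine↔pyrimidine): 2 C→T, 13 A→G.
Transversions (purine↔pyrimidine): 4 C→G.

2 transitions, 1 transversion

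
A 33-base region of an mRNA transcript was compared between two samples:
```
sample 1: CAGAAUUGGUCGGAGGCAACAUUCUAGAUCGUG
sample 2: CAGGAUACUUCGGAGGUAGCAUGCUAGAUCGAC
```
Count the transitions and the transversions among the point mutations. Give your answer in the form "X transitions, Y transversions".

Transitions (purine↔purine or pyrimidine↔pyrimidine): 4 A→G, 17 C→U, 19 A→G.
Transversions (purine↔pyrimidine): 7 U→A, 8 G→C, 9 G→U, 23 U→G, 32 U→A, 33 G→C.

3 transitions, 6 transversions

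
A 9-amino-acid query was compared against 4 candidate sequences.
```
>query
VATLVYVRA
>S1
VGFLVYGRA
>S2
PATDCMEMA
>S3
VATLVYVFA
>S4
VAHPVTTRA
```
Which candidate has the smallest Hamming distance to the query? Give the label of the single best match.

S3

S1 differs at 3 residues; S2 differs at 6 residues; S3 differs at 1 residue; S4 differs at 4 residues. The closest is S3.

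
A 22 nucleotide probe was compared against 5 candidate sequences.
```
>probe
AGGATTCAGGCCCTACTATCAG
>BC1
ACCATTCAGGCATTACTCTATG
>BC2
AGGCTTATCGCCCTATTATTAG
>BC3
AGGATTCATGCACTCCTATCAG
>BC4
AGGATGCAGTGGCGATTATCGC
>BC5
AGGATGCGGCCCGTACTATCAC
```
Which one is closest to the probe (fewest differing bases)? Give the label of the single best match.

BC3

BC1 differs at 7 bases; BC2 differs at 6 bases; BC3 differs at 3 bases; BC4 differs at 8 bases; BC5 differs at 5 bases. The closest is BC3.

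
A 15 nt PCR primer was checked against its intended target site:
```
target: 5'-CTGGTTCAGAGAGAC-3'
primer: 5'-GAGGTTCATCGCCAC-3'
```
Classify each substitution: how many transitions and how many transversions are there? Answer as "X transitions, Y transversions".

Transitions (purine↔purine or pyrimidine↔pyrimidine): none.
Transversions (purine↔pyrimidine): 1 C→G, 2 T→A, 9 G→T, 10 A→C, 12 A→C, 13 G→C.

0 transitions, 6 transversions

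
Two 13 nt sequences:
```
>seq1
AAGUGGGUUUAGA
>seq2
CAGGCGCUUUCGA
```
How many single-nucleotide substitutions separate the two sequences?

The sequences differ at positions 1, 4, 5, 7, 11 (1-based) — 5 in total.

5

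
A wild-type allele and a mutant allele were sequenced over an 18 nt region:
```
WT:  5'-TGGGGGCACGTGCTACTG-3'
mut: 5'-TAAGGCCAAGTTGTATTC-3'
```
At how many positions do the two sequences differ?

Comparing position by position, 8 positions differ: 2 (G/A), 3 (G/A), 6 (G/C), 9 (C/A), 12 (G/T), 13 (C/G), 16 (C/T), 18 (G/C).

8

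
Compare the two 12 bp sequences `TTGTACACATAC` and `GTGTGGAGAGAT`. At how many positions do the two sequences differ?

Comparing position by position, 6 positions differ: 1 (T/G), 5 (A/G), 6 (C/G), 8 (C/G), 10 (T/G), 12 (C/T).

6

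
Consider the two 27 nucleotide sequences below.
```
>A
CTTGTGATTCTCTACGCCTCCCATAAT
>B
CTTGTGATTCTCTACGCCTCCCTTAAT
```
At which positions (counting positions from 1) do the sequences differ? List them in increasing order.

Differences at position 23 (A→T).

23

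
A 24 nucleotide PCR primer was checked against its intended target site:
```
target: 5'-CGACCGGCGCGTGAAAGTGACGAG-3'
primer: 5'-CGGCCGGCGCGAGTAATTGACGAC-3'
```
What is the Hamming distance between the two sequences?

The sequences differ at bases 3, 12, 14, 17, 24 (1-based) — 5 in total.

5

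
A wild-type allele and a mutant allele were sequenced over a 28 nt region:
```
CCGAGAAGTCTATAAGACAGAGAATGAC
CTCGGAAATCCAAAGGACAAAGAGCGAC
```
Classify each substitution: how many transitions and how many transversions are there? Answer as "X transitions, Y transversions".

Transitions (purine↔purine or pyrimidine↔pyrimidine): 2 C→T, 4 A→G, 8 G→A, 11 T→C, 15 A→G, 20 G→A, 24 A→G, 25 T→C.
Transversions (purine↔pyrimidine): 3 G→C, 13 T→A.

8 transitions, 2 transversions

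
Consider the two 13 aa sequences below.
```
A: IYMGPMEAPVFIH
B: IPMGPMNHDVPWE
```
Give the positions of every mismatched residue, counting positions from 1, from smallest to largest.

Differences at position 2 (Y→P), position 7 (E→N), position 8 (A→H), position 9 (P→D), position 11 (F→P), position 12 (I→W), position 13 (H→E).

2, 7, 8, 9, 11, 12, 13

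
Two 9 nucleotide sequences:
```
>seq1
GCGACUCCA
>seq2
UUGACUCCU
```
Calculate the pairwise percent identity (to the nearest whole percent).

67%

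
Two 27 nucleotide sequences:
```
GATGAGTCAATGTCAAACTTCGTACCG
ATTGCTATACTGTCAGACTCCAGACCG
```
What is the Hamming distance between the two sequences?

The sequences differ at sites 1, 2, 5, 6, 7, 8, 10, 16, 20, 22, 23 (1-based) — 11 in total.

11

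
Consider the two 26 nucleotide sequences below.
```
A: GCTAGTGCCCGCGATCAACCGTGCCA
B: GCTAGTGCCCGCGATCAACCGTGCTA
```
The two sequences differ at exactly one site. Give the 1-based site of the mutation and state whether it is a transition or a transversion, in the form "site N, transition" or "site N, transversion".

site 25, transition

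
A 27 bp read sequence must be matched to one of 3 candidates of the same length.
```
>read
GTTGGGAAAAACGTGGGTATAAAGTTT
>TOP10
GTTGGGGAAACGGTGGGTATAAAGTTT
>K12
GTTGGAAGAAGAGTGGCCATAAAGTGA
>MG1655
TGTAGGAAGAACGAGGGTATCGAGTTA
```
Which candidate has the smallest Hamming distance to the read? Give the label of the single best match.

TOP10 differs at 3 positions; K12 differs at 8 positions; MG1655 differs at 8 positions. The closest is TOP10.

TOP10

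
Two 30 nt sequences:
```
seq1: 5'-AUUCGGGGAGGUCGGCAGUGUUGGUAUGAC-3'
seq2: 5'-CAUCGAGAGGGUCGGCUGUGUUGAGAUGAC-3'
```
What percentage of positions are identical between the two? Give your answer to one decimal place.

73.3%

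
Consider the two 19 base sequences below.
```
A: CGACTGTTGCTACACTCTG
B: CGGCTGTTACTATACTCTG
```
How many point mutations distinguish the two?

3

Comparing position by position, 3 sites differ: 3 (A/G), 9 (G/A), 13 (C/T).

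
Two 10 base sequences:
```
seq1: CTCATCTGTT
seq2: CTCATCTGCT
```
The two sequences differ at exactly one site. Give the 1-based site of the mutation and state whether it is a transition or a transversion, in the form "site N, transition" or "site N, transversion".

The sequences differ only at site 9: T→C (pyrimidine→pyrimidine), a transition.

site 9, transition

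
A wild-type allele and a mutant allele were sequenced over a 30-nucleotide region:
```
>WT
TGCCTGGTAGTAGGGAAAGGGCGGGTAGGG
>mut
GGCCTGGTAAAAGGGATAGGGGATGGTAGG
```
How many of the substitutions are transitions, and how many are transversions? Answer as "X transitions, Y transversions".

Mismatches (1-based):
position 1: T→G (pyrimidine→purine, transversion)
position 10: G→A (purine→purine, transition)
position 11: T→A (pyrimidine→purine, transversion)
position 17: A→T (purine→pyrimidine, transversion)
position 22: C→G (pyrimidine→purine, transversion)
position 23: G→A (purine→purine, transition)
position 24: G→T (purine→pyrimidine, transversion)
position 26: T→G (pyrimidine→purine, transversion)
position 27: A→T (purine→pyrimidine, transversion)
position 28: G→A (purine→purine, transition)

3 transitions, 7 transversions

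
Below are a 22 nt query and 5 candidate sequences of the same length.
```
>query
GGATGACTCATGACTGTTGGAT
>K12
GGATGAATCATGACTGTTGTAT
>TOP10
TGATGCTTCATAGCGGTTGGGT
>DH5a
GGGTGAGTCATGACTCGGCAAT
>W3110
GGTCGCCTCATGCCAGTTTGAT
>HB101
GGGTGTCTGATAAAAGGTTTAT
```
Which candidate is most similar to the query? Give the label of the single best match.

Hamming distances to query — K12: 2; TOP10: 7; DH5a: 7; W3110: 6; HB101: 9.
Smallest is K12 with 2 mismatches.

K12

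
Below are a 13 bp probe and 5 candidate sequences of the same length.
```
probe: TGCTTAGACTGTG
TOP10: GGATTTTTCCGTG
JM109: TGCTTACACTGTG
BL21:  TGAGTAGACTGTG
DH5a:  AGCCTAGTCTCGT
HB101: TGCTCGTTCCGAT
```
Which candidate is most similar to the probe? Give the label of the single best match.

JM109

TOP10 differs at 6 bases; JM109 differs at 1 base; BL21 differs at 2 bases; DH5a differs at 6 bases; HB101 differs at 7 bases. The closest is JM109.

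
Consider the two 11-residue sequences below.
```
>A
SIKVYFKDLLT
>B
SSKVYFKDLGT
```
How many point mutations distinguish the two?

2

Comparing position by position, 2 residues differ: 2 (I/S), 10 (L/G).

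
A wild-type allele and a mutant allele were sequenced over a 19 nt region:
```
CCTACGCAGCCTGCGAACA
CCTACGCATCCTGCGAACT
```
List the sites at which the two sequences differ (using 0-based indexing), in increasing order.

8, 18

Scanning 0-based: 8: G/T; 18: A/T.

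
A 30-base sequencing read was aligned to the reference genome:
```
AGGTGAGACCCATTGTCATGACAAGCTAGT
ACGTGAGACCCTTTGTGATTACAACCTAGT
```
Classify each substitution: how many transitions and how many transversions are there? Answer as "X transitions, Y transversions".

0 transitions, 5 transversions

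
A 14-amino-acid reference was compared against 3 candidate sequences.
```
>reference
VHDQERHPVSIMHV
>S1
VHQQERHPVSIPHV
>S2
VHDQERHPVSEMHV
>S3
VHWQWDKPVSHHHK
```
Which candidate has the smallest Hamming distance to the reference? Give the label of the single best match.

Hamming distances to reference — S1: 2; S2: 1; S3: 7.
Smallest is S2 with 1 mismatch.

S2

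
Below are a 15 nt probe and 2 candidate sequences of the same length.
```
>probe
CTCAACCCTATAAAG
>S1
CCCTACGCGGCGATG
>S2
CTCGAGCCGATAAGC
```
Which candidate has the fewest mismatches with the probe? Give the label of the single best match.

S2

S1 differs at 8 positions; S2 differs at 5 positions. The closest is S2.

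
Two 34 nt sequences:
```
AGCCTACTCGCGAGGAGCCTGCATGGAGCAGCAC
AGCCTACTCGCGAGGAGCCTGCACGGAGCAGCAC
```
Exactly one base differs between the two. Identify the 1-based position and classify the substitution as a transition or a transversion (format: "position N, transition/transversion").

Position 24 changes T→C. T is a pyrimidine and C is a pyrimidine, so this is a transition.

position 24, transition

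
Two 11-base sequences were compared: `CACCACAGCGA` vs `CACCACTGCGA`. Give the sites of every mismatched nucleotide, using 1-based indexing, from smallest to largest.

7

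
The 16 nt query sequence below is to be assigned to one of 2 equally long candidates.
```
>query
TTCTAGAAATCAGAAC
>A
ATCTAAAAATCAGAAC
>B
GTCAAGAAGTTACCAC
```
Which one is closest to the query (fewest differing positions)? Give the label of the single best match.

A

Hamming distances to query — A: 2; B: 6.
Smallest is A with 2 mismatches.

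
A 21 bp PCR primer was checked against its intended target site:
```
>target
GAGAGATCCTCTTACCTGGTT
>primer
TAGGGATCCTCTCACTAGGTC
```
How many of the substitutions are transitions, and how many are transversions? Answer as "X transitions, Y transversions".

Transitions (purine↔purine or pyrimidine↔pyrimidine): 4 A→G, 13 T→C, 16 C→T, 21 T→C.
Transversions (purine↔pyrimidine): 1 G→T, 17 T→A.

4 transitions, 2 transversions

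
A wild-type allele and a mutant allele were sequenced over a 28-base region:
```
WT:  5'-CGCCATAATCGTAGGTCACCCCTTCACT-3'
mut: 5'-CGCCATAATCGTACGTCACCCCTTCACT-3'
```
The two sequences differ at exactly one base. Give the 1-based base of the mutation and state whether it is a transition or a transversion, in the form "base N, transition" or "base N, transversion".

base 14, transversion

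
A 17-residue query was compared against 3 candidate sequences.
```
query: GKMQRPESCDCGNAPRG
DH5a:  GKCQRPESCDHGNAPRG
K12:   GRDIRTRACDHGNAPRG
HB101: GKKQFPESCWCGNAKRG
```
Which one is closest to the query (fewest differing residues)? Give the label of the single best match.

Hamming distances to query — DH5a: 2; K12: 7; HB101: 4.
Smallest is DH5a with 2 mismatches.

DH5a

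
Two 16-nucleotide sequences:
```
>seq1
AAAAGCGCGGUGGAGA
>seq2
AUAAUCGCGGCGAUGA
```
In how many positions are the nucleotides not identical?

Mismatches (1-based): position 2: A→U; position 5: G→U; position 11: U→C; position 13: G→A; position 14: A→U.

5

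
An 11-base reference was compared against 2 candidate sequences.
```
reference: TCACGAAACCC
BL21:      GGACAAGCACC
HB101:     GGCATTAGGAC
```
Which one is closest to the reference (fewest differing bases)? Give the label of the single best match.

BL21

Hamming distances to reference — BL21: 6; HB101: 9.
Smallest is BL21 with 6 mismatches.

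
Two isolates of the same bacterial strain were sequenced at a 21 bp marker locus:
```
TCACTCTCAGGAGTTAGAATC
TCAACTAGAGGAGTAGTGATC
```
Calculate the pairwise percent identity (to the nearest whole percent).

57%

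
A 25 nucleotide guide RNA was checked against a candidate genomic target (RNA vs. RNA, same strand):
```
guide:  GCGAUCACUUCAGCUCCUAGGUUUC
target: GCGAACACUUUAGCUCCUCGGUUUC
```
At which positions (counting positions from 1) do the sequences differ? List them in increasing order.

Differences at position 5 (U→A), position 11 (C→U), position 19 (A→C).

5, 11, 19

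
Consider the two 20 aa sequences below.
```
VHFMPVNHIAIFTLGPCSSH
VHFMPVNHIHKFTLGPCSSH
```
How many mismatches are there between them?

Mismatches (1-based): position 10: A→H; position 11: I→K.

2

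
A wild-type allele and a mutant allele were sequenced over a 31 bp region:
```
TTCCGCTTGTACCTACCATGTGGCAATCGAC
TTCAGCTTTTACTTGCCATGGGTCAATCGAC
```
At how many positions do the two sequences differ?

Comparing position by position, 6 positions differ: 4 (C/A), 9 (G/T), 13 (C/T), 15 (A/G), 21 (T/G), 23 (G/T).

6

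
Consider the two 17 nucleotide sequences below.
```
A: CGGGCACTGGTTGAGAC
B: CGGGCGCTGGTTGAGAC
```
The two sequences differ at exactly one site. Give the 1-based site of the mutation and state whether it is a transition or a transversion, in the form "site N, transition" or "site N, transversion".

site 6, transition

The sequences differ only at site 6: A→G (purine→purine), a transition.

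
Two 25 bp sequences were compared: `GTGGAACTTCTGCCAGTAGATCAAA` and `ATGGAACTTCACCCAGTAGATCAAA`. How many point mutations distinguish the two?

The sequences differ at sites 1, 11, 12 (1-based) — 3 in total.

3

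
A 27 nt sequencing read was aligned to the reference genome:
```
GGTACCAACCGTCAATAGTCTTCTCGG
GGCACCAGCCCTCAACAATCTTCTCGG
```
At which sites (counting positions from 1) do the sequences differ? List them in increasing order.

Differences at site 3 (T→C), site 8 (A→G), site 11 (G→C), site 16 (T→C), site 18 (G→A).

3, 8, 11, 16, 18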